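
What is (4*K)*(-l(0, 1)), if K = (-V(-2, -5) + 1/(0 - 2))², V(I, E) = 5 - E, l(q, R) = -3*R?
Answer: 1323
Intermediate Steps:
K = 441/4 (K = (-(5 - 1*(-5)) + 1/(0 - 2))² = (-(5 + 5) + 1/(-2))² = (-1*10 - ½)² = (-10 - ½)² = (-21/2)² = 441/4 ≈ 110.25)
(4*K)*(-l(0, 1)) = (4*(441/4))*(-(-3)) = 441*(-1*(-3)) = 441*3 = 1323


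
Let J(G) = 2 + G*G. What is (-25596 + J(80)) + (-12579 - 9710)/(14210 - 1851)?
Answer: -237240935/12359 ≈ -19196.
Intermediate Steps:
J(G) = 2 + G²
(-25596 + J(80)) + (-12579 - 9710)/(14210 - 1851) = (-25596 + (2 + 80²)) + (-12579 - 9710)/(14210 - 1851) = (-25596 + (2 + 6400)) - 22289/12359 = (-25596 + 6402) - 22289*1/12359 = -19194 - 22289/12359 = -237240935/12359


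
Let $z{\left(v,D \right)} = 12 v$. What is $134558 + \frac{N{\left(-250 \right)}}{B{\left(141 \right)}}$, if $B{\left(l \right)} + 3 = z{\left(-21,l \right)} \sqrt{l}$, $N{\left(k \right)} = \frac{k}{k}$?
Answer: $\frac{401613244231}{2984685} - \frac{28 \sqrt{141}}{994895} \approx 1.3456 \cdot 10^{5}$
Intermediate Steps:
$N{\left(k \right)} = 1$
$B{\left(l \right)} = -3 - 252 \sqrt{l}$ ($B{\left(l \right)} = -3 + 12 \left(-21\right) \sqrt{l} = -3 - 252 \sqrt{l}$)
$134558 + \frac{N{\left(-250 \right)}}{B{\left(141 \right)}} = 134558 + 1 \frac{1}{-3 - 252 \sqrt{141}} = 134558 + \frac{1}{-3 - 252 \sqrt{141}}$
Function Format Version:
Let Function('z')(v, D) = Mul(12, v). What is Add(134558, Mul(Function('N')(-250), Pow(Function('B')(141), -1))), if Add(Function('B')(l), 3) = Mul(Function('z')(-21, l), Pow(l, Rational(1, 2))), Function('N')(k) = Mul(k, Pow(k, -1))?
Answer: Add(Rational(401613244231, 2984685), Mul(Rational(-28, 994895), Pow(141, Rational(1, 2)))) ≈ 1.3456e+5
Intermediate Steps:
Function('N')(k) = 1
Function('B')(l) = Add(-3, Mul(-252, Pow(l, Rational(1, 2)))) (Function('B')(l) = Add(-3, Mul(Mul(12, -21), Pow(l, Rational(1, 2)))) = Add(-3, Mul(-252, Pow(l, Rational(1, 2)))))
Add(134558, Mul(Function('N')(-250), Pow(Function('B')(141), -1))) = Add(134558, Mul(1, Pow(Add(-3, Mul(-252, Pow(141, Rational(1, 2)))), -1))) = Add(134558, Pow(Add(-3, Mul(-252, Pow(141, Rational(1, 2)))), -1))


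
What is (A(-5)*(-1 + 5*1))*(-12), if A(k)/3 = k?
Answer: 720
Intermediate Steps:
A(k) = 3*k
(A(-5)*(-1 + 5*1))*(-12) = ((3*(-5))*(-1 + 5*1))*(-12) = -15*(-1 + 5)*(-12) = -15*4*(-12) = -60*(-12) = 720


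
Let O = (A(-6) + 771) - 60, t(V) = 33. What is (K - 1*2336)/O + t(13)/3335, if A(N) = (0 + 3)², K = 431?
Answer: -421961/160080 ≈ -2.6359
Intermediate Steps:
A(N) = 9 (A(N) = 3² = 9)
O = 720 (O = (9 + 771) - 60 = 780 - 60 = 720)
(K - 1*2336)/O + t(13)/3335 = (431 - 1*2336)/720 + 33/3335 = (431 - 2336)*(1/720) + 33*(1/3335) = -1905*1/720 + 33/3335 = -127/48 + 33/3335 = -421961/160080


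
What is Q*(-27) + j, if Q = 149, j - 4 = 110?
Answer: -3909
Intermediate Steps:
j = 114 (j = 4 + 110 = 114)
Q*(-27) + j = 149*(-27) + 114 = -4023 + 114 = -3909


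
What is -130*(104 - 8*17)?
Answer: 4160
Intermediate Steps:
-130*(104 - 8*17) = -130*(104 - 136) = -130*(-32) = 4160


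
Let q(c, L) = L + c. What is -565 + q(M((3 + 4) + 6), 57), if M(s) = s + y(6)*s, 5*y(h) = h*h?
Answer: -2007/5 ≈ -401.40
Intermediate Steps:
y(h) = h²/5 (y(h) = (h*h)/5 = h²/5)
M(s) = 41*s/5 (M(s) = s + ((⅕)*6²)*s = s + ((⅕)*36)*s = s + 36*s/5 = 41*s/5)
-565 + q(M((3 + 4) + 6), 57) = -565 + (57 + 41*((3 + 4) + 6)/5) = -565 + (57 + 41*(7 + 6)/5) = -565 + (57 + (41/5)*13) = -565 + (57 + 533/5) = -565 + 818/5 = -2007/5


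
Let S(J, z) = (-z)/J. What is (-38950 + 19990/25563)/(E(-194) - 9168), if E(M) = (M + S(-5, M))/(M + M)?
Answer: 4978294300/1171731231 ≈ 4.2487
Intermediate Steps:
S(J, z) = -z/J
E(M) = ⅗ (E(M) = (M - 1*M/(-5))/(M + M) = (M - 1*M*(-⅕))/((2*M)) = (M + M/5)*(1/(2*M)) = (6*M/5)*(1/(2*M)) = ⅗)
(-38950 + 19990/25563)/(E(-194) - 9168) = (-38950 + 19990/25563)/(⅗ - 9168) = (-38950 + 19990*(1/25563))/(-45837/5) = (-38950 + 19990/25563)*(-5/45837) = -995658860/25563*(-5/45837) = 4978294300/1171731231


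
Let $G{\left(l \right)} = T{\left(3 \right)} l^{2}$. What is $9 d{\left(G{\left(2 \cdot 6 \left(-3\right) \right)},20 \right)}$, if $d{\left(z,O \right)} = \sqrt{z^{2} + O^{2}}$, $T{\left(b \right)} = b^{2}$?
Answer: $36 \sqrt{8503081} \approx 1.0498 \cdot 10^{5}$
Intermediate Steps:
$G{\left(l \right)} = 9 l^{2}$ ($G{\left(l \right)} = 3^{2} l^{2} = 9 l^{2}$)
$d{\left(z,O \right)} = \sqrt{O^{2} + z^{2}}$
$9 d{\left(G{\left(2 \cdot 6 \left(-3\right) \right)},20 \right)} = 9 \sqrt{20^{2} + \left(9 \left(2 \cdot 6 \left(-3\right)\right)^{2}\right)^{2}} = 9 \sqrt{400 + \left(9 \left(12 \left(-3\right)\right)^{2}\right)^{2}} = 9 \sqrt{400 + \left(9 \left(-36\right)^{2}\right)^{2}} = 9 \sqrt{400 + \left(9 \cdot 1296\right)^{2}} = 9 \sqrt{400 + 11664^{2}} = 9 \sqrt{400 + 136048896} = 9 \sqrt{136049296} = 9 \cdot 4 \sqrt{8503081} = 36 \sqrt{8503081}$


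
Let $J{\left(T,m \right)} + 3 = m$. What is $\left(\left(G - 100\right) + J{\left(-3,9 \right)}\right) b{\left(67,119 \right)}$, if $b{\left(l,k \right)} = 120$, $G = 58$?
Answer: $-4320$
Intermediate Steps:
$J{\left(T,m \right)} = -3 + m$
$\left(\left(G - 100\right) + J{\left(-3,9 \right)}\right) b{\left(67,119 \right)} = \left(\left(58 - 100\right) + \left(-3 + 9\right)\right) 120 = \left(-42 + 6\right) 120 = \left(-36\right) 120 = -4320$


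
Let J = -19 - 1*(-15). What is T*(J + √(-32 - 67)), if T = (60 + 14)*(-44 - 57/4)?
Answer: 17242 - 25863*I*√11/2 ≈ 17242.0 - 42889.0*I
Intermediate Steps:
J = -4 (J = -19 + 15 = -4)
T = -8621/2 (T = 74*(-44 - 57*¼) = 74*(-44 - 57/4) = 74*(-233/4) = -8621/2 ≈ -4310.5)
T*(J + √(-32 - 67)) = -8621*(-4 + √(-32 - 67))/2 = -8621*(-4 + √(-99))/2 = -8621*(-4 + 3*I*√11)/2 = 17242 - 25863*I*√11/2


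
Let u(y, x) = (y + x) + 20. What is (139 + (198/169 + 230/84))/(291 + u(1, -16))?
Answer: 1014373/2101008 ≈ 0.48280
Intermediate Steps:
u(y, x) = 20 + x + y (u(y, x) = (x + y) + 20 = 20 + x + y)
(139 + (198/169 + 230/84))/(291 + u(1, -16)) = (139 + (198/169 + 230/84))/(291 + (20 - 16 + 1)) = (139 + (198*(1/169) + 230*(1/84)))/(291 + 5) = (139 + (198/169 + 115/42))/296 = (139 + 27751/7098)*(1/296) = (1014373/7098)*(1/296) = 1014373/2101008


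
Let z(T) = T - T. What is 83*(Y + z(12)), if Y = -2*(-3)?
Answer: 498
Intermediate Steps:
Y = 6
z(T) = 0
83*(Y + z(12)) = 83*(6 + 0) = 83*6 = 498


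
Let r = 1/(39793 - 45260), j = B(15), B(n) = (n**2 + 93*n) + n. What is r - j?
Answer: -8938546/5467 ≈ -1635.0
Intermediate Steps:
B(n) = n**2 + 94*n
j = 1635 (j = 15*(94 + 15) = 15*109 = 1635)
r = -1/5467 (r = 1/(-5467) = -1/5467 ≈ -0.00018292)
r - j = -1/5467 - 1*1635 = -1/5467 - 1635 = -8938546/5467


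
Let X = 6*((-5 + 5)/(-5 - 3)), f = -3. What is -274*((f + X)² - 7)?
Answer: -548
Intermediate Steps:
X = 0 (X = 6*(0/(-8)) = 6*(0*(-⅛)) = 6*0 = 0)
-274*((f + X)² - 7) = -274*((-3 + 0)² - 7) = -274*((-3)² - 7) = -274*(9 - 7) = -274*2 = -548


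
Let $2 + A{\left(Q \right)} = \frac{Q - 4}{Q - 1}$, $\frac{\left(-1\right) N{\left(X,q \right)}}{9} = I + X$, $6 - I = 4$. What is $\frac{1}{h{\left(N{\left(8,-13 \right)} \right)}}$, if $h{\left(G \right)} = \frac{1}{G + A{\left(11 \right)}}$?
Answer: $- \frac{913}{10} \approx -91.3$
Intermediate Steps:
$I = 2$ ($I = 6 - 4 = 2$)
$N{\left(X,q \right)} = -18 - 9 X$ ($N{\left(X,q \right)} = - 9 \left(2 + X\right) = -18 - 9 X$)
$A{\left(Q \right)} = -2 + \frac{-4 + Q}{-1 + Q}$ ($A{\left(Q \right)} = -2 + \frac{Q - 4}{Q - 1} = -2 + \frac{-4 + Q}{-1 + Q}$)
$h{\left(G \right)} = \frac{1}{- \frac{13}{10} + G}$ ($h{\left(G \right)} = \frac{1}{G + \frac{-2 - 11}{-1 + 11}} = \frac{1}{G + \frac{-2 - 11}{10}} = \frac{1}{G + \frac{1}{10} \left(-13\right)} = \frac{1}{G - \frac{13}{10}} = \frac{1}{- \frac{13}{10} + G}$)
$\frac{1}{h{\left(N{\left(8,-13 \right)} \right)}} = \frac{1}{10 \frac{1}{-13 + 10 \left(-18 - 72\right)}} = \frac{1}{10 \frac{1}{-13 + 10 \left(-90\right)}} = \frac{1}{10 \frac{1}{-13 - 900}} = \frac{1}{10 \frac{1}{-913}} = \frac{1}{10 \left(- \frac{1}{913}\right)} = \frac{1}{- \frac{10}{913}} = - \frac{913}{10}$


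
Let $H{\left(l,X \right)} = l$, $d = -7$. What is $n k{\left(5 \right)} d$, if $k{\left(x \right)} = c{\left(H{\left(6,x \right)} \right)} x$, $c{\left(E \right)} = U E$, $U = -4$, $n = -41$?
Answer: $-34440$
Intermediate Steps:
$c{\left(E \right)} = - 4 E$
$k{\left(x \right)} = - 24 x$ ($k{\left(x \right)} = \left(-4\right) 6 x = - 24 x$)
$n k{\left(5 \right)} d = - 41 \left(\left(-24\right) 5\right) \left(-7\right) = \left(-41\right) \left(-120\right) \left(-7\right) = 4920 \left(-7\right) = -34440$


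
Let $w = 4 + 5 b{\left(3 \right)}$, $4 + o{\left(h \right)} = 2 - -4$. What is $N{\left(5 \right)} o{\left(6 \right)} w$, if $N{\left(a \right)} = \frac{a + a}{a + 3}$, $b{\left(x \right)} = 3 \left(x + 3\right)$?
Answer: $235$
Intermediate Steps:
$o{\left(h \right)} = 2$ ($o{\left(h \right)} = -4 + \left(2 - -4\right) = -4 + \left(2 + 4\right) = -4 + 6 = 2$)
$b{\left(x \right)} = 9 + 3 x$ ($b{\left(x \right)} = 3 \left(3 + x\right) = 9 + 3 x$)
$N{\left(a \right)} = \frac{2 a}{3 + a}$
$w = 94$ ($w = 4 + 5 \left(9 + 3 \cdot 3\right) = 4 + 5 \left(9 + 9\right) = 4 + 5 \cdot 18 = 4 + 90 = 94$)
$N{\left(5 \right)} o{\left(6 \right)} w = 2 \cdot 5 \frac{1}{3 + 5} \cdot 2 \cdot 94 = 2 \cdot 5 \cdot \frac{1}{8} \cdot 2 \cdot 94 = \frac{5}{4} \cdot 2 \cdot 94 = \frac{5}{2} \cdot 94 = 235$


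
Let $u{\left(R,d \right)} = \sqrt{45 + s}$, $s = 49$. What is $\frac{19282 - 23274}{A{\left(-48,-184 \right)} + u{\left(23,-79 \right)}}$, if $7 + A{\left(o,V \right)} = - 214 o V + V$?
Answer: $\frac{7545834088}{3573003477027} + \frac{3992 \sqrt{94}}{3573003477027} \approx 0.0021119$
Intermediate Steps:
$u{\left(R,d \right)} = \sqrt{94}$ ($u{\left(R,d \right)} = \sqrt{45 + 49} = \sqrt{94}$)
$A{\left(o,V \right)} = -7 + V - 214 V o$ ($A{\left(o,V \right)} = -7 + \left(- 214 o V + V\right) = -7 - \left(- V + 214 V o\right) = -7 + V - 214 V o$)
$\frac{19282 - 23274}{A{\left(-48,-184 \right)} + u{\left(23,-79 \right)}} = \frac{19282 - 23274}{\left(-7 - 184 - \left(-39376\right) \left(-48\right)\right) + \sqrt{94}} = - \frac{3992}{\left(-7 - 184 - 1890048\right) + \sqrt{94}} = - \frac{3992}{-1890239 + \sqrt{94}}$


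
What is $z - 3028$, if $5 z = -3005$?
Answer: $-3629$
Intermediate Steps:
$z = -601$ ($z = \frac{1}{5} \left(-3005\right) = -601$)
$z - 3028 = -601 - 3028 = -3629$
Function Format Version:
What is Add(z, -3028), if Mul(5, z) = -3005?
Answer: -3629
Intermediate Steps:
z = -601 (z = Mul(Rational(1, 5), -3005) = -601)
Add(z, -3028) = Add(-601, -3028) = -3629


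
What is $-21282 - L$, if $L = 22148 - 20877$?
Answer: $-22553$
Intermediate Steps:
$L = 1271$
$-21282 - L = -21282 - 1271 = -22553$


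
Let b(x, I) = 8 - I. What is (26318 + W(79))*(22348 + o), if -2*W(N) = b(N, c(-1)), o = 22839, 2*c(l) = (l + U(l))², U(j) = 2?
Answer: 4756248059/4 ≈ 1.1891e+9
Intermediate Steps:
c(l) = (2 + l)²/2 (c(l) = (l + 2)²/2 = (2 + l)²/2)
W(N) = -15/4 (W(N) = -(8 - (2 - 1)²/2)/2 = -(8 - 1²/2)/2 = -(8 - 1/2)/2 = -(8 - 1*½)/2 = -(8 - ½)/2 = -½*15/2 = -15/4)
(26318 + W(79))*(22348 + o) = (26318 - 15/4)*(22348 + 22839) = (105257/4)*45187 = 4756248059/4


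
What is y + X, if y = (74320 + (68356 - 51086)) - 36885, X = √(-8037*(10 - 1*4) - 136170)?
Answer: 54705 + 6*I*√5122 ≈ 54705.0 + 429.41*I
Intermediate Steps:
X = 6*I*√5122 (X = √(-8037*(10 - 4) - 136170) = √(-8037*6 - 136170) = √(-48222 - 136170) = √(-184392) = 6*I*√5122 ≈ 429.41*I)
y = 54705 (y = (74320 + 17270) - 36885 = 91590 - 36885 = 54705)
y + X = 54705 + 6*I*√5122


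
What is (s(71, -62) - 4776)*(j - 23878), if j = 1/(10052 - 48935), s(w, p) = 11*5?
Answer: 4383204306275/38883 ≈ 1.1273e+8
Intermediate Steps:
s(w, p) = 55
j = -1/38883 (j = 1/(-38883) = -1/38883 ≈ -2.5718e-5)
(s(71, -62) - 4776)*(j - 23878) = (55 - 4776)*(-1/38883 - 23878) = -4721*(-928448275/38883) = 4383204306275/38883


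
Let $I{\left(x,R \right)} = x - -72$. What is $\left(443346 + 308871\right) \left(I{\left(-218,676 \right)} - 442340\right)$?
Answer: $-332845491462$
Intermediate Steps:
$I{\left(x,R \right)} = 72 + x$ ($I{\left(x,R \right)} = x + 72 = 72 + x$)
$\left(443346 + 308871\right) \left(I{\left(-218,676 \right)} - 442340\right) = \left(443346 + 308871\right) \left(\left(72 - 218\right) - 442340\right) = 752217 \left(-146 - 442340\right) = 752217 \left(-442486\right) = -332845491462$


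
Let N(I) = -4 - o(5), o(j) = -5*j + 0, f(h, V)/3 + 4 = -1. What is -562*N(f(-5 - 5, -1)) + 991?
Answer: -10811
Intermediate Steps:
f(h, V) = -15 (f(h, V) = -12 + 3*(-1) = -12 - 3 = -15)
o(j) = -5*j
N(I) = 21 (N(I) = -4 - (-5)*5 = -4 - 1*(-25) = -4 + 25 = 21)
-562*N(f(-5 - 5, -1)) + 991 = -562*21 + 991 = -11802 + 991 = -10811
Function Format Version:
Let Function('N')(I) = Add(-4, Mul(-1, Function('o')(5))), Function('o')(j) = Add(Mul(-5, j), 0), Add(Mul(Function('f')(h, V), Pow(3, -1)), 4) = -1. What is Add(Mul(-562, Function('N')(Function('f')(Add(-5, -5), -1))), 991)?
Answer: -10811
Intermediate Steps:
Function('f')(h, V) = -15 (Function('f')(h, V) = Add(-12, Mul(3, -1)) = Add(-12, -3) = -15)
Function('o')(j) = Mul(-5, j)
Function('N')(I) = 21 (Function('N')(I) = Add(-4, Mul(-1, Mul(-5, 5))) = Add(-4, Mul(-1, -25)) = Add(-4, 25) = 21)
Add(Mul(-562, Function('N')(Function('f')(Add(-5, -5), -1))), 991) = Add(Mul(-562, 21), 991) = Add(-11802, 991) = -10811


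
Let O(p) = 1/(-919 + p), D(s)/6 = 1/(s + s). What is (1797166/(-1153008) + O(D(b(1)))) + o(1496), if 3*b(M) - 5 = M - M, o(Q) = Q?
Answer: 1975535921233/1321923672 ≈ 1494.4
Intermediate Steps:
b(M) = 5/3 (b(M) = 5/3 + (M - M)/3 = 5/3 + (⅓)*0 = 5/3 + 0 = 5/3)
D(s) = 3/s (D(s) = 6/(s + s) = 6/((2*s)) = 6*(1/(2*s)) = 3/s)
(1797166/(-1153008) + O(D(b(1)))) + o(1496) = (1797166/(-1153008) + 1/(-919 + 3/(5/3))) + 1496 = (1797166*(-1/1153008) + 1/(-919 + 3*(⅗))) + 1496 = (-898583/576504 + 1/(-919 + 9/5)) + 1496 = (-898583/576504 + 1/(-4586/5)) + 1496 = (-898583/576504 - 5/4586) + 1496 = -2061892079/1321923672 + 1496 = 1975535921233/1321923672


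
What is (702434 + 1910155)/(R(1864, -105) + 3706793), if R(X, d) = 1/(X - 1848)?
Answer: 296464/420629 ≈ 0.70481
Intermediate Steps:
R(X, d) = 1/(-1848 + X)
(702434 + 1910155)/(R(1864, -105) + 3706793) = (702434 + 1910155)/(1/(-1848 + 1864) + 3706793) = 2612589/(1/16 + 3706793) = 2612589/(59308689/16) = 2612589*(16/59308689) = 296464/420629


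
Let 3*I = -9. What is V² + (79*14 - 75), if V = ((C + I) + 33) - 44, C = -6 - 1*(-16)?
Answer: 1047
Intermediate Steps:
C = 10 (C = -6 + 16 = 10)
I = -3 (I = (⅓)*(-9) = -3)
V = -4 (V = ((10 - 3) + 33) - 44 = (7 + 33) - 44 = 40 - 44 = -4)
V² + (79*14 - 75) = (-4)² + (79*14 - 75) = 16 + (1106 - 75) = 16 + 1031 = 1047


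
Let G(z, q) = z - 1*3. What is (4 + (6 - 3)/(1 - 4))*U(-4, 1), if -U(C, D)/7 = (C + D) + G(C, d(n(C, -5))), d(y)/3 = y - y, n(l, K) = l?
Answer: 210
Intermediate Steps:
d(y) = 0 (d(y) = 3*(y - y) = 3*0 = 0)
G(z, q) = -3 + z (G(z, q) = z - 3 = -3 + z)
U(C, D) = 21 - 14*C - 7*D (U(C, D) = -7*((C + D) + (-3 + C)) = -7*(-3 + D + 2*C) = 21 - 14*C - 7*D)
(4 + (6 - 3)/(1 - 4))*U(-4, 1) = (4 + (6 - 3)/(1 - 4))*(21 - 14*(-4) - 7*1) = (4 + 3/(-3))*(21 + 56 - 7) = (4 + 3*(-⅓))*70 = (4 - 1)*70 = 3*70 = 210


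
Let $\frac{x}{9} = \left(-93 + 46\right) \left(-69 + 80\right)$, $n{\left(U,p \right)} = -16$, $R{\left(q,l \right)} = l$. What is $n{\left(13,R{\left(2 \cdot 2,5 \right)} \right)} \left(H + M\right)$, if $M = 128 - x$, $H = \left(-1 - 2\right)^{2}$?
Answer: $-76640$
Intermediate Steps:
$x = -4653$ ($x = 9 \left(-93 + 46\right) \left(-69 + 80\right) = 9 \left(\left(-47\right) 11\right) = 9 \left(-517\right) = -4653$)
$H = 9$ ($H = \left(-3\right)^{2} = 9$)
$M = 4781$ ($M = 128 - -4653 = 128 + 4653 = 4781$)
$n{\left(13,R{\left(2 \cdot 2,5 \right)} \right)} \left(H + M\right) = - 16 \left(9 + 4781\right) = \left(-16\right) 4790 = -76640$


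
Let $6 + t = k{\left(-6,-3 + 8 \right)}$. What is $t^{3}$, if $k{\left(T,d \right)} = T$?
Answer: $-1728$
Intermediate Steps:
$t = -12$ ($t = -6 - 6 = -12$)
$t^{3} = \left(-12\right)^{3} = -1728$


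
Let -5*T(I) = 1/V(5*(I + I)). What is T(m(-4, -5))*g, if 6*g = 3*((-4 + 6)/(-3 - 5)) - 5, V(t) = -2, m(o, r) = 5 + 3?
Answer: -23/240 ≈ -0.095833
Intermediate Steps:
m(o, r) = 8
g = -23/24 (g = (3*((-4 + 6)/(-3 - 5)) - 5)/6 = (3*(2/(-8)) - 5)/6 = (3*(2*(-⅛)) - 5)/6 = (3*(-¼) - 5)/6 = (-¾ - 5)/6 = (⅙)*(-23/4) = -23/24 ≈ -0.95833)
T(I) = ⅒ (T(I) = -⅕/(-2) = -⅕*(-½) = ⅒)
T(m(-4, -5))*g = (⅒)*(-23/24) = -23/240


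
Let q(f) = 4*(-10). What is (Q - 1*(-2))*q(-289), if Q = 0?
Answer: -80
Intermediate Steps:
q(f) = -40
(Q - 1*(-2))*q(-289) = (0 - 1*(-2))*(-40) = (0 + 2)*(-40) = 2*(-40) = -80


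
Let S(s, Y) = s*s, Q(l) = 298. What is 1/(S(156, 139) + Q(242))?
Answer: 1/24634 ≈ 4.0594e-5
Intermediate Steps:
S(s, Y) = s²
1/(S(156, 139) + Q(242)) = 1/(156² + 298) = 1/(24336 + 298) = 1/24634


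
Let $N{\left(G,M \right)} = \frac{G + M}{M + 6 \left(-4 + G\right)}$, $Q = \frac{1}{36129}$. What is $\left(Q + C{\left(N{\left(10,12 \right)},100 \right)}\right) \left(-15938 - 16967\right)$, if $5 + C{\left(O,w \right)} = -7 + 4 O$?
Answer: $\frac{24172704005}{72258} \approx 3.3453 \cdot 10^{5}$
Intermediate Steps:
$Q = \frac{1}{36129} \approx 2.7679 \cdot 10^{-5}$
$N{\left(G,M \right)} = \frac{G + M}{-24 + M + 6 G}$ ($N{\left(G,M \right)} = \frac{G + M}{M + \left(-24 + 6 G\right)} = \frac{G + M}{-24 + M + 6 G}$)
$C{\left(O,w \right)} = -12 + 4 O$ ($C{\left(O,w \right)} = -5 + \left(-7 + 4 O\right) = -12 + 4 O$)
$\left(Q + C{\left(N{\left(10,12 \right)},100 \right)}\right) \left(-15938 - 16967\right) = \left(\frac{1}{36129} - \left(12 - 4 \frac{10 + 12}{-24 + 12 + 6 \cdot 10}\right)\right) \left(-15938 - 16967\right) = \left(\frac{1}{36129} - \left(12 - 4 \frac{1}{-24 + 12 + 60} \cdot 22\right)\right) \left(-32905\right) = \left(\frac{1}{36129} - \left(12 - 4 \cdot \frac{1}{48} \cdot 22\right)\right) \left(-32905\right) = \left(\frac{1}{36129} + \left(-12 + 4 \cdot \frac{11}{24}\right)\right) \left(-32905\right) = \left(\frac{1}{36129} + \left(-12 + \frac{11}{6}\right)\right) \left(-32905\right) = \left(\frac{1}{36129} - \frac{61}{6}\right) \left(-32905\right) = \left(- \frac{734621}{72258}\right) \left(-32905\right) = \frac{24172704005}{72258}$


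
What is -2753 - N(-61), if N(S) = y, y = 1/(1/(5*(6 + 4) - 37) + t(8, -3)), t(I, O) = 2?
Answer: -74344/27 ≈ -2753.5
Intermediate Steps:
y = 13/27 (y = 1/(1/(5*(6 + 4) - 37) + 2) = 1/(1/(5*10 - 37) + 2) = 1/(1/(50 - 37) + 2) = 1/(1/13 + 2) = 1/(27/13) = 13/27 ≈ 0.48148)
N(S) = 13/27
-2753 - N(-61) = -2753 - 1*13/27 = -2753 - 13/27 = -74344/27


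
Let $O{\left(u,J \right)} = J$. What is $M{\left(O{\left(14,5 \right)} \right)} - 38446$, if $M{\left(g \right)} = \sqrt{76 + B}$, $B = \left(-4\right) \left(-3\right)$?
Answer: $-38446 + 2 \sqrt{22} \approx -38437.0$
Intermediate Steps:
$B = 12$
$M{\left(g \right)} = 2 \sqrt{22}$ ($M{\left(g \right)} = \sqrt{76 + 12} = \sqrt{88} = 2 \sqrt{22}$)
$M{\left(O{\left(14,5 \right)} \right)} - 38446 = 2 \sqrt{22} - 38446 = -38446 + 2 \sqrt{22}$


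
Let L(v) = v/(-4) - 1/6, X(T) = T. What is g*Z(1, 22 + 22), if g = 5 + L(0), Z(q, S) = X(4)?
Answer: 58/3 ≈ 19.333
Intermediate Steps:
L(v) = -⅙ - v/4 (L(v) = v*(-¼) - 1*⅙ = -v/4 - ⅙ = -⅙ - v/4)
Z(q, S) = 4
g = 29/6 (g = 5 + (-⅙ - ¼*0) = 5 + (-⅙ + 0) = 5 - ⅙ = 29/6 ≈ 4.8333)
g*Z(1, 22 + 22) = (29/6)*4 = 58/3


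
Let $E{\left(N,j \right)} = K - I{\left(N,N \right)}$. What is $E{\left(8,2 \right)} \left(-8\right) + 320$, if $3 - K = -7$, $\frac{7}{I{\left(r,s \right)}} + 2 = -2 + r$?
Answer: $254$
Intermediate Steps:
$I{\left(r,s \right)} = \frac{7}{-4 + r}$ ($I{\left(r,s \right)} = \frac{7}{-2 + \left(-2 + r\right)} = \frac{7}{-4 + r}$)
$K = 10$ ($K = 3 - -7 = 3 + 7 = 10$)
$E{\left(N,j \right)} = 10 - \frac{7}{-4 + N}$
$E{\left(8,2 \right)} \left(-8\right) + 320 = \frac{-47 + 10 \cdot 8}{-4 + 8} \left(-8\right) + 320 = \frac{-47 + 80}{4} \left(-8\right) + 320 = \frac{1}{4} \cdot 33 \left(-8\right) + 320 = \frac{33}{4} \left(-8\right) + 320 = -66 + 320 = 254$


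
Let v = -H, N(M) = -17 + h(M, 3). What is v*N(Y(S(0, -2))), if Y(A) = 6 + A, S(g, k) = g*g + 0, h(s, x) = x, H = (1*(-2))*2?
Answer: -56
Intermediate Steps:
H = -4 (H = -2*2 = -4)
S(g, k) = g² (S(g, k) = g² + 0 = g²)
N(M) = -14 (N(M) = -17 + 3 = -14)
v = 4 (v = -1*(-4) = 4)
v*N(Y(S(0, -2))) = 4*(-14) = -56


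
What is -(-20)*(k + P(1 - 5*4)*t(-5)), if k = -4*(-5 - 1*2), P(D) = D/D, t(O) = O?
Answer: 460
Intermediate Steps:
P(D) = 1
k = 28 (k = -4*(-5 - 2) = -4*(-7) = 28)
-(-20)*(k + P(1 - 5*4)*t(-5)) = -(-20)*(28 + 1*(-5)) = -(-20)*(28 - 5) = -(-20)*23 = -4*(-115) = 460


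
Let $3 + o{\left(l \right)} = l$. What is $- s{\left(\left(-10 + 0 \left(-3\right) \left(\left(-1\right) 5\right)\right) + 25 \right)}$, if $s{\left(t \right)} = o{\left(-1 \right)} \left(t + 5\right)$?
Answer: $80$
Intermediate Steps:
$o{\left(l \right)} = -3 + l$
$s{\left(t \right)} = -20 - 4 t$ ($s{\left(t \right)} = \left(-3 - 1\right) \left(t + 5\right) = - 4 \left(5 + t\right) = -20 - 4 t$)
$- s{\left(\left(-10 + 0 \left(-3\right) \left(\left(-1\right) 5\right)\right) + 25 \right)} = - (-20 - 4 \left(\left(-10 + 0 \left(-3\right) \left(\left(-1\right) 5\right)\right) + 25\right)) = - (-20 - 4 \left(\left(-10 + 0 \left(-5\right)\right) + 25\right)) = - (-20 - 4 \left(\left(-10 + 0\right) + 25\right)) = - (-20 - 4 \left(-10 + 25\right)) = - (-20 - 60) = \left(-1\right) \left(-80\right) = 80$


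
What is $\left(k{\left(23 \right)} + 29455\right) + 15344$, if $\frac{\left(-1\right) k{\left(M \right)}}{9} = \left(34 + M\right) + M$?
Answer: $44079$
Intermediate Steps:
$k{\left(M \right)} = -306 - 18 M$ ($k{\left(M \right)} = - 9 \left(\left(34 + M\right) + M\right) = - 9 \left(34 + 2 M\right) = -306 - 18 M$)
$\left(k{\left(23 \right)} + 29455\right) + 15344 = \left(\left(-306 - 414\right) + 29455\right) + 15344 = \left(-720 + 29455\right) + 15344 = 28735 + 15344 = 44079$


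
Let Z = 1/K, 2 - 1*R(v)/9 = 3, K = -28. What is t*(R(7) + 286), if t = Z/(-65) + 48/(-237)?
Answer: -8044357/143780 ≈ -55.949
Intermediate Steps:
R(v) = -9 (R(v) = 18 - 9*3 = 18 - 27 = -9)
Z = -1/28 (Z = 1/(-28) = -1/28 ≈ -0.035714)
t = -29041/143780 (t = -1/28/(-65) + 48/(-237) = -1/28*(-1/65) + 48*(-1/237) = 1/1820 - 16/79 = -29041/143780 ≈ -0.20198)
t*(R(7) + 286) = -29041*(-9 + 286)/143780 = -29041/143780*277 = -8044357/143780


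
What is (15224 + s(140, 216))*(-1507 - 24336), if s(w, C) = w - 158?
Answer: -392968658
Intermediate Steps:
s(w, C) = -158 + w
(15224 + s(140, 216))*(-1507 - 24336) = (15224 + (-158 + 140))*(-1507 - 24336) = (15224 - 18)*(-25843) = 15206*(-25843) = -392968658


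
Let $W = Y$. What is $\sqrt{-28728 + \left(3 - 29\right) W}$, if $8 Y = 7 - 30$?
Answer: $\frac{i \sqrt{114613}}{2} \approx 169.27 i$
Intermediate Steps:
$Y = - \frac{23}{8}$ ($Y = \frac{7 - 30}{8} = \frac{1}{8} \left(-23\right) = - \frac{23}{8} \approx -2.875$)
$W = - \frac{23}{8} \approx -2.875$
$\sqrt{-28728 + \left(3 - 29\right) W} = \sqrt{-28728 + \left(3 - 29\right) \left(- \frac{23}{8}\right)} = \sqrt{-28728 - - \frac{299}{4}} = \sqrt{-28728 + \frac{299}{4}} = \sqrt{- \frac{114613}{4}} = \frac{i \sqrt{114613}}{2}$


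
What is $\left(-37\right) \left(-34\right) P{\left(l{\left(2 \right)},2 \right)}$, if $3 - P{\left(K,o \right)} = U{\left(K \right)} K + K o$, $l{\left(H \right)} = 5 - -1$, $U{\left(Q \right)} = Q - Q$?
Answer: $-11322$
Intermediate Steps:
$U{\left(Q \right)} = 0$
$l{\left(H \right)} = 6$ ($l{\left(H \right)} = 5 + 1 = 6$)
$P{\left(K,o \right)} = 3 - K o$ ($P{\left(K,o \right)} = 3 - \left(0 K + K o\right) = 3 - \left(0 + K o\right) = 3 - K o$)
$\left(-37\right) \left(-34\right) P{\left(l{\left(2 \right)},2 \right)} = \left(-37\right) \left(-34\right) \left(3 - 6 \cdot 2\right) = 1258 \left(3 - 12\right) = 1258 \left(-9\right) = -11322$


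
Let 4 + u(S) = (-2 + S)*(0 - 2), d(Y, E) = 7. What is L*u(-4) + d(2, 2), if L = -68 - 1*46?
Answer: -905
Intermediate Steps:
u(S) = -2*S (u(S) = -4 + (-2 + S)*(0 - 2) = -4 + (-2 + S)*(-2) = -4 + (4 - 2*S) = -2*S)
L = -114 (L = -68 - 46 = -114)
L*u(-4) + d(2, 2) = -(-228)*(-4) + 7 = -114*8 + 7 = -912 + 7 = -905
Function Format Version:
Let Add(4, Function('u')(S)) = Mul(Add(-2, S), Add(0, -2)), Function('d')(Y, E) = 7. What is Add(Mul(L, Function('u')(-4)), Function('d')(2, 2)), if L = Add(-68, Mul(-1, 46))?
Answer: -905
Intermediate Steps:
Function('u')(S) = Mul(-2, S) (Function('u')(S) = Add(-4, Mul(Add(-2, S), Add(0, -2))) = Add(-4, Mul(Add(-2, S), -2)) = Add(-4, Add(4, Mul(-2, S))) = Mul(-2, S))
L = -114 (L = Add(-68, -46) = -114)
Add(Mul(L, Function('u')(-4)), Function('d')(2, 2)) = Add(Mul(-114, Mul(-2, -4)), 7) = Add(Mul(-114, 8), 7) = Add(-912, 7) = -905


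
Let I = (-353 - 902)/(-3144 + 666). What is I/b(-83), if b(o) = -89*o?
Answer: 1255/18304986 ≈ 6.8561e-5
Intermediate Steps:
I = 1255/2478 (I = -1255/(-2478) = -1255*(-1/2478) = 1255/2478 ≈ 0.50646)
I/b(-83) = 1255/(2478*((-89*(-83)))) = (1255/2478)/7387 = (1255/2478)*(1/7387) = 1255/18304986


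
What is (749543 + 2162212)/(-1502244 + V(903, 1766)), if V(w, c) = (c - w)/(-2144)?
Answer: -6242802720/3220811999 ≈ -1.9383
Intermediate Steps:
V(w, c) = -c/2144 + w/2144 (V(w, c) = (c - w)*(-1/2144) = -c/2144 + w/2144)
(749543 + 2162212)/(-1502244 + V(903, 1766)) = (749543 + 2162212)/(-1502244 + (-1/2144*1766 + (1/2144)*903)) = 2911755/(-1502244 + (-883/1072 + 903/2144)) = 2911755/(-1502244 - 863/2144) = 2911755/(-3220811999/2144) = 2911755*(-2144/3220811999) = -6242802720/3220811999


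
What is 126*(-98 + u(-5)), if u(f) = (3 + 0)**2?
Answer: -11214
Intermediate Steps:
u(f) = 9 (u(f) = 3**2 = 9)
126*(-98 + u(-5)) = 126*(-98 + 9) = 126*(-89) = -11214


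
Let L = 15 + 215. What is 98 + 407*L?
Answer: 93708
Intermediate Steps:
L = 230
98 + 407*L = 98 + 407*230 = 98 + 93610 = 93708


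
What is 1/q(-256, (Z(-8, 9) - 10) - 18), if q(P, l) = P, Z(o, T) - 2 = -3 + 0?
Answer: -1/256 ≈ -0.0039063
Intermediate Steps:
Z(o, T) = -1 (Z(o, T) = 2 + (-3 + 0) = 2 - 3 = -1)
1/q(-256, (Z(-8, 9) - 10) - 18) = 1/(-256) = -1/256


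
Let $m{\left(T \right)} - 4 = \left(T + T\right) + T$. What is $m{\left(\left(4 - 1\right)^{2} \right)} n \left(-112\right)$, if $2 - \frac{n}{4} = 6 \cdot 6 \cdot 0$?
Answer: $-27776$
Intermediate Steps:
$m{\left(T \right)} = 4 + 3 T$ ($m{\left(T \right)} = 4 + \left(\left(T + T\right) + T\right) = 4 + \left(2 T + T\right) = 4 + 3 T$)
$n = 8$ ($n = 8 - 4 \cdot 6 \cdot 6 \cdot 0 = 8 - 4 \cdot 36 \cdot 0 = 8 - 0 = 8 + 0 = 8$)
$m{\left(\left(4 - 1\right)^{2} \right)} n \left(-112\right) = \left(4 + 3 \left(4 - 1\right)^{2}\right) 8 \left(-112\right) = \left(4 + 3 \cdot 3^{2}\right) 8 \left(-112\right) = \left(4 + 3 \cdot 9\right) 8 \left(-112\right) = \left(4 + 27\right) 8 \left(-112\right) = 31 \cdot 8 \left(-112\right) = 248 \left(-112\right) = -27776$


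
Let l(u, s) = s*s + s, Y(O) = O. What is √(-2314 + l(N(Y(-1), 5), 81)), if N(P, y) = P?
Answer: 2*√1082 ≈ 65.788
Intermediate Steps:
l(u, s) = s + s² (l(u, s) = s² + s = s + s²)
√(-2314 + l(N(Y(-1), 5), 81)) = √(-2314 + 81*(1 + 81)) = √(-2314 + 81*82) = √(-2314 + 6642) = √4328 = 2*√1082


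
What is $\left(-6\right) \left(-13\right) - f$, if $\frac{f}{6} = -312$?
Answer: $1950$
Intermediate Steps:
$f = -1872$ ($f = 6 \left(-312\right) = -1872$)
$\left(-6\right) \left(-13\right) - f = \left(-6\right) \left(-13\right) - -1872 = 78 + 1872 = 1950$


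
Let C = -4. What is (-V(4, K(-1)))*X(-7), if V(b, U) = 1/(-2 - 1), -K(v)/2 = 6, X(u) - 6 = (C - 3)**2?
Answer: 55/3 ≈ 18.333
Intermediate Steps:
X(u) = 55 (X(u) = 6 + (-4 - 3)**2 = 6 + (-7)**2 = 6 + 49 = 55)
K(v) = -12 (K(v) = -2*6 = -12)
V(b, U) = -1/3 (V(b, U) = 1/(-3) = -1/3)
(-V(4, K(-1)))*X(-7) = -1*(-1/3)*55 = (1/3)*55 = 55/3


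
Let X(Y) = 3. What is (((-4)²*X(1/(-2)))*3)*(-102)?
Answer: -14688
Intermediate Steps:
(((-4)²*X(1/(-2)))*3)*(-102) = (((-4)²*3)*3)*(-102) = ((16*3)*3)*(-102) = (48*3)*(-102) = 144*(-102) = -14688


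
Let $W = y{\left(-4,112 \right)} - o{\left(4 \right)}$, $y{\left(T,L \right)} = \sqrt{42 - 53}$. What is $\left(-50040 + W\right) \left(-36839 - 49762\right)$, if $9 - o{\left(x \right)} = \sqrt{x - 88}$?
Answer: $4334293449 - 173202 i \sqrt{21} - 86601 i \sqrt{11} \approx 4.3343 \cdot 10^{9} - 1.0809 \cdot 10^{6} i$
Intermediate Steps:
$o{\left(x \right)} = 9 - \sqrt{-88 + x}$ ($o{\left(x \right)} = 9 - \sqrt{x - 88} = 9 - \sqrt{-88 + x}$)
$y{\left(T,L \right)} = i \sqrt{11}$ ($y{\left(T,L \right)} = \sqrt{-11} = i \sqrt{11}$)
$W = -9 + i \sqrt{11} + 2 i \sqrt{21}$ ($W = i \sqrt{11} - \left(9 - \sqrt{-88 + 4}\right) = i \sqrt{11} - \left(9 - \sqrt{-84}\right) = i \sqrt{11} - \left(9 - 2 i \sqrt{21}\right) = -9 + i \sqrt{11} + 2 i \sqrt{21} \approx -9.0 + 12.482 i$)
$\left(-50040 + W\right) \left(-36839 - 49762\right) = \left(-50040 + \left(-9 + i \sqrt{11} + 2 i \sqrt{21}\right)\right) \left(-36839 - 49762\right) = \left(-50049 + i \sqrt{11} + 2 i \sqrt{21}\right) \left(-86601\right) = 4334293449 - 173202 i \sqrt{21} - 86601 i \sqrt{11}$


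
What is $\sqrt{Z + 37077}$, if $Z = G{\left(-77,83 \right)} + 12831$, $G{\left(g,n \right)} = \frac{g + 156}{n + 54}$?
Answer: $\frac{5 \sqrt{37469363}}{137} \approx 223.4$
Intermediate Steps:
$G{\left(g,n \right)} = \frac{156 + g}{54 + n}$
$Z = \frac{1757926}{137}$ ($Z = \frac{156 - 77}{54 + 83} + 12831 = \frac{1}{137} \cdot 79 + 12831 = \frac{79}{137} + 12831 = \frac{1757926}{137} \approx 12832.0$)
$\sqrt{Z + 37077} = \sqrt{\frac{1757926}{137} + 37077} = \sqrt{\frac{6837475}{137}} = \frac{5 \sqrt{37469363}}{137}$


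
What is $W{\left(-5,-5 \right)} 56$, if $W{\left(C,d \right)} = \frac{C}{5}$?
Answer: $-56$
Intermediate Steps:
$W{\left(C,d \right)} = \frac{C}{5}$ ($W{\left(C,d \right)} = C \frac{1}{5} = \frac{C}{5}$)
$W{\left(-5,-5 \right)} 56 = \frac{1}{5} \left(-5\right) 56 = \left(-1\right) 56 = -56$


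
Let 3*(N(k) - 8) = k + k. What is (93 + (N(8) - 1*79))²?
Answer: 6724/9 ≈ 747.11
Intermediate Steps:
N(k) = 8 + 2*k/3 (N(k) = 8 + (k + k)/3 = 8 + (2*k)/3 = 8 + 2*k/3)
(93 + (N(8) - 1*79))² = (93 + ((8 + (⅔)*8) - 1*79))² = (93 + ((8 + 16/3) - 79))² = (93 + (40/3 - 79))² = (93 - 197/3)² = (82/3)² = 6724/9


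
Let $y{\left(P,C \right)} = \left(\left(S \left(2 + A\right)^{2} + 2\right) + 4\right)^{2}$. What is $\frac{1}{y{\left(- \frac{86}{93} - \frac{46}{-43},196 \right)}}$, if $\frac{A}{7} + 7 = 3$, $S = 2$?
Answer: $\frac{1}{1844164} \approx 5.4225 \cdot 10^{-7}$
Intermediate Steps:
$A = -28$ ($A = -49 + 7 \cdot 3 = -49 + 21 = -28$)
$y{\left(P,C \right)} = 1844164$ ($y{\left(P,C \right)} = \left(\left(2 \left(2 - 28\right)^{2} + 2\right) + 4\right)^{2} = \left(\left(2 \left(-26\right)^{2} + 2\right) + 4\right)^{2} = \left(\left(2 \cdot 676 + 2\right) + 4\right)^{2} = \left(\left(1352 + 2\right) + 4\right)^{2} = \left(1354 + 4\right)^{2} = 1358^{2} = 1844164$)
$\frac{1}{y{\left(- \frac{86}{93} - \frac{46}{-43},196 \right)}} = \frac{1}{1844164}$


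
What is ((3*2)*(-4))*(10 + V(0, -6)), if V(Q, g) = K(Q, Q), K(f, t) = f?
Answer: -240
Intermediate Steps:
V(Q, g) = Q
((3*2)*(-4))*(10 + V(0, -6)) = ((3*2)*(-4))*(10 + 0) = (6*(-4))*10 = -24*10 = -240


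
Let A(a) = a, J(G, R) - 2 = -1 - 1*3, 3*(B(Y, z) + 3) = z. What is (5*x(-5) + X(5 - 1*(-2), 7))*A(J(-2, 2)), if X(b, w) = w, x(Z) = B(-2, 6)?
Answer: -4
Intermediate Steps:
B(Y, z) = -3 + z/3
x(Z) = -1 (x(Z) = -3 + (⅓)*6 = -3 + 2 = -1)
J(G, R) = -2 (J(G, R) = 2 + (-1 - 1*3) = 2 + (-1 - 3) = 2 - 4 = -2)
(5*x(-5) + X(5 - 1*(-2), 7))*A(J(-2, 2)) = (5*(-1) + 7)*(-2) = (-5 + 7)*(-2) = 2*(-2) = -4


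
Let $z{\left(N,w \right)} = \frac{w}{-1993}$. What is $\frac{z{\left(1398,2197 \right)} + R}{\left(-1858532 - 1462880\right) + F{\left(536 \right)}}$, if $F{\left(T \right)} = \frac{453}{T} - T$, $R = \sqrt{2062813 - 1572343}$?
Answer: $\frac{1177592}{3548663404275} - \frac{536 \sqrt{490470}}{1780563675} \approx -0.00021049$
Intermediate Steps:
$R = \sqrt{490470} \approx 700.34$
$z{\left(N,w \right)} = - \frac{w}{1993}$ ($z{\left(N,w \right)} = w \left(- \frac{1}{1993}\right) = - \frac{w}{1993}$)
$F{\left(T \right)} = - T + \frac{453}{T}$
$\frac{z{\left(1398,2197 \right)} + R}{\left(-1858532 - 1462880\right) + F{\left(536 \right)}} = \frac{\left(- \frac{1}{1993}\right) 2197 + \sqrt{490470}}{\left(-1858532 - 1462880\right) + \left(\left(-1\right) 536 + \frac{453}{536}\right)} = \frac{- \frac{2197}{1993} + \sqrt{490470}}{\left(-1858532 - 1462880\right) + \left(-536 + 453 \cdot \frac{1}{536}\right)} = \frac{- \frac{2197}{1993} + \sqrt{490470}}{-3321412 + \left(-536 + \frac{453}{536}\right)} = \frac{- \frac{2197}{1993} + \sqrt{490470}}{-3321412 - \frac{286843}{536}} = \frac{- \frac{2197}{1993} + \sqrt{490470}}{- \frac{1780563675}{536}} = \left(- \frac{2197}{1993} + \sqrt{490470}\right) \left(- \frac{536}{1780563675}\right) = \frac{1177592}{3548663404275} - \frac{536 \sqrt{490470}}{1780563675}$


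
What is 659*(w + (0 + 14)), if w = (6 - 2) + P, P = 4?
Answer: 14498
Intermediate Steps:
w = 8 (w = (6 - 2) + 4 = 4 + 4 = 8)
659*(w + (0 + 14)) = 659*(8 + (0 + 14)) = 659*(8 + 14) = 659*22 = 14498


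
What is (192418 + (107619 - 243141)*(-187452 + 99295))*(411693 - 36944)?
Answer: 4477278215751628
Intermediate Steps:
(192418 + (107619 - 243141)*(-187452 + 99295))*(411693 - 36944) = (192418 - 135522*(-88157))*374749 = (192418 + 11947212954)*374749 = 11947405372*374749 = 4477278215751628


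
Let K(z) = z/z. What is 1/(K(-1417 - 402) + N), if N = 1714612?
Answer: 1/1714613 ≈ 5.8322e-7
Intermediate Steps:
K(z) = 1
1/(K(-1417 - 402) + N) = 1/(1 + 1714612) = 1/1714613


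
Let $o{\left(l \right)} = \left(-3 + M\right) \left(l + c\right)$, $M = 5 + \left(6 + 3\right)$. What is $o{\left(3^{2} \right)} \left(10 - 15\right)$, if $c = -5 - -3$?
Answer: $-385$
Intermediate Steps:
$c = -2$ ($c = -5 + 3 = -2$)
$M = 14$ ($M = 5 + 9 = 14$)
$o{\left(l \right)} = -22 + 11 l$ ($o{\left(l \right)} = \left(-3 + 14\right) \left(l - 2\right) = 11 \left(-2 + l\right) = -22 + 11 l$)
$o{\left(3^{2} \right)} \left(10 - 15\right) = \left(-22 + 11 \cdot 3^{2}\right) \left(10 - 15\right) = \left(-22 + 11 \cdot 9\right) \left(-5\right) = \left(-22 + 99\right) \left(-5\right) = 77 \left(-5\right) = -385$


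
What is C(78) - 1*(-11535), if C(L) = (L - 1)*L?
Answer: 17541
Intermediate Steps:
C(L) = L*(-1 + L) (C(L) = (-1 + L)*L = L*(-1 + L))
C(78) - 1*(-11535) = 78*(-1 + 78) - 1*(-11535) = 78*77 + 11535 = 6006 + 11535 = 17541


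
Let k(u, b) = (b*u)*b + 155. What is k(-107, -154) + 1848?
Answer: -2535609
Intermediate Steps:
k(u, b) = 155 + u*b**2 (k(u, b) = u*b**2 + 155 = 155 + u*b**2)
k(-107, -154) + 1848 = (155 - 107*(-154)**2) + 1848 = (155 - 107*23716) + 1848 = (155 - 2537612) + 1848 = -2537457 + 1848 = -2535609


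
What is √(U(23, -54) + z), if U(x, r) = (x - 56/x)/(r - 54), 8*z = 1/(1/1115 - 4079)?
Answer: I*√75023023634407038/627635592 ≈ 0.43641*I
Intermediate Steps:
z = -1115/36384672 (z = 1/(8*(1/1115 - 4079)) = 1/(8*(-4548084/1115)) = (⅛)*(-1115/4548084) = -1115/36384672 ≈ -3.0645e-5)
U(x, r) = (x - 56/x)/(-54 + r)
√(U(23, -54) + z) = √((-56 + 23²)/(23*(-54 - 54)) - 1115/36384672) = √((1/23)*(-56 + 529)/(-108) - 1115/36384672) = √((1/23)*(-1/108)*473 - 1115/36384672) = √(-473/2484 - 1115/36384672) = √(-1434393293/7531627104) = I*√75023023634407038/627635592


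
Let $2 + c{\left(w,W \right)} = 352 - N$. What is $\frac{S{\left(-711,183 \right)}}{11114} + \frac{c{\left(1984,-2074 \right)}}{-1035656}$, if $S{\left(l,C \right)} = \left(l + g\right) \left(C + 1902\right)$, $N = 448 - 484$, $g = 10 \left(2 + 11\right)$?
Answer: $- \frac{313645608391}{2877570196} \approx -109.0$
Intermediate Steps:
$g = 130$ ($g = 10 \cdot 13 = 130$)
$N = -36$ ($N = 448 - 484 = -36$)
$c{\left(w,W \right)} = 386$ ($c{\left(w,W \right)} = -2 + \left(352 - -36\right) = -2 + \left(352 + 36\right) = -2 + 388 = 386$)
$S{\left(l,C \right)} = \left(130 + l\right) \left(1902 + C\right)$ ($S{\left(l,C \right)} = \left(l + 130\right) \left(C + 1902\right) = \left(130 + l\right) \left(1902 + C\right)$)
$\frac{S{\left(-711,183 \right)}}{11114} + \frac{c{\left(1984,-2074 \right)}}{-1035656} = \frac{247260 + 130 \cdot 183 + 1902 \left(-711\right) + 183 \left(-711\right)}{11114} + \frac{386}{-1035656} = \left(247260 + 23790 - 1352322 - 130113\right) \frac{1}{11114} + 386 \left(- \frac{1}{1035656}\right) = \left(-1211385\right) \frac{1}{11114} - \frac{193}{517828} = - \frac{1211385}{11114} - \frac{193}{517828} = - \frac{313645608391}{2877570196}$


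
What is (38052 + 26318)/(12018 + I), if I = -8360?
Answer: 32185/1829 ≈ 17.597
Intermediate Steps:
(38052 + 26318)/(12018 + I) = (38052 + 26318)/(12018 - 8360) = 64370/3658 = 64370*(1/3658) = 32185/1829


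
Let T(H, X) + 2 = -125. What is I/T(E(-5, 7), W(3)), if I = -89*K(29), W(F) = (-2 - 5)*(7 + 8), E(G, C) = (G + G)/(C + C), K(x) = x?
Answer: 2581/127 ≈ 20.323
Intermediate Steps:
E(G, C) = G/C (E(G, C) = (2*G)/((2*C)) = (2*G)*(1/(2*C)) = G/C)
W(F) = -105 (W(F) = -7*15 = -105)
T(H, X) = -127 (T(H, X) = -2 - 125 = -127)
I = -2581 (I = -89*29 = -2581)
I/T(E(-5, 7), W(3)) = -2581/(-127) = -2581*(-1/127) = 2581/127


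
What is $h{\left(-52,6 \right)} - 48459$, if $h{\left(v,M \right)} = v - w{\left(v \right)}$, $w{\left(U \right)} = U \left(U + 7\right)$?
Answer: $-50851$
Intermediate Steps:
$w{\left(U \right)} = U \left(7 + U\right)$
$h{\left(v,M \right)} = v - v \left(7 + v\right)$
$h{\left(-52,6 \right)} - 48459 = - 52 \left(-6 - -52\right) - 48459 = - 52 \left(-6 + 52\right) - 48459 = \left(-52\right) 46 - 48459 = -2392 - 48459 = -50851$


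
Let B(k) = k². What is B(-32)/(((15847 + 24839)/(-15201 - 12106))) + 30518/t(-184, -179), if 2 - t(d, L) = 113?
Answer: -724246366/752691 ≈ -962.21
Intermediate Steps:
t(d, L) = -111 (t(d, L) = 2 - 1*113 = 2 - 113 = -111)
B(-32)/(((15847 + 24839)/(-15201 - 12106))) + 30518/t(-184, -179) = (-32)²/(((15847 + 24839)/(-15201 - 12106))) + 30518/(-111) = 1024/((40686/(-27307))) + 30518*(-1/111) = 1024/((40686*(-1/27307))) - 30518/111 = 1024/(-40686/27307) - 30518/111 = 1024*(-27307/40686) - 30518/111 = -13981184/20343 - 30518/111 = -724246366/752691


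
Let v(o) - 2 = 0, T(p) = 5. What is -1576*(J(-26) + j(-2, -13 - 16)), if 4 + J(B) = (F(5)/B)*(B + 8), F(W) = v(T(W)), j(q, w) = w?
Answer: 647736/13 ≈ 49826.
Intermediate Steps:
v(o) = 2 (v(o) = 2 + 0 = 2)
F(W) = 2
J(B) = -4 + 2*(8 + B)/B (J(B) = -4 + (2/B)*(B + 8) = -4 + (2/B)*(8 + B) = -4 + 2*(8 + B)/B)
-1576*(J(-26) + j(-2, -13 - 16)) = -1576*((-2 + 16/(-26)) + (-13 - 16)) = -1576*((-2 + 16*(-1/26)) - 29) = -1576*((-2 - 8/13) - 29) = -1576*(-34/13 - 29) = -1576*(-411/13) = 647736/13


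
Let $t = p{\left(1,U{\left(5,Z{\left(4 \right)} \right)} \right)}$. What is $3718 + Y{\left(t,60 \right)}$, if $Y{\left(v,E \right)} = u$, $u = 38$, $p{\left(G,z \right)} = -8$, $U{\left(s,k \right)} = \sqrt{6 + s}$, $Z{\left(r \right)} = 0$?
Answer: $3756$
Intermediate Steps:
$t = -8$
$Y{\left(v,E \right)} = 38$
$3718 + Y{\left(t,60 \right)} = 3718 + 38 = 3756$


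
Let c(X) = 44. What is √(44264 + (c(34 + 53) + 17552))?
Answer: 2*√15465 ≈ 248.72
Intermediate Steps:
√(44264 + (c(34 + 53) + 17552)) = √(44264 + (44 + 17552)) = √(44264 + 17596) = √61860 = 2*√15465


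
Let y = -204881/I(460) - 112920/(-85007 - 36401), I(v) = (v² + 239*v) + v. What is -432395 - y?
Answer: -37731678128499/87262000 ≈ -4.3240e+5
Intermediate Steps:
I(v) = v² + 240*v
y = 25638499/87262000 (y = -204881*1/(460*(240 + 460)) - 112920/(-85007 - 36401) = -204881/(460*700) - 112920/(-121408) = -204881/322000 - 112920*(-1/121408) = -204881*1/322000 + 14115/15176 = -204881/322000 + 14115/15176 = 25638499/87262000 ≈ 0.29381)
-432395 - y = -432395 - 1*25638499/87262000 = -432395 - 25638499/87262000 = -37731678128499/87262000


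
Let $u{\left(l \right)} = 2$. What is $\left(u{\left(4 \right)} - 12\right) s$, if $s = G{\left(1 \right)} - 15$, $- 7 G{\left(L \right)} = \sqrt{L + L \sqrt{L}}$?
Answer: $150 + \frac{10 \sqrt{2}}{7} \approx 152.02$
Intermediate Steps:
$G{\left(L \right)} = - \frac{\sqrt{L + L^{\frac{3}{2}}}}{7}$ ($G{\left(L \right)} = - \frac{\sqrt{L + L \sqrt{L}}}{7} = - \frac{\sqrt{L + L^{\frac{3}{2}}}}{7}$)
$s = -15 - \frac{\sqrt{2}}{7}$ ($s = - \frac{\sqrt{1 + 1^{\frac{3}{2}}}}{7} - 15 = - \frac{\sqrt{1 + 1}}{7} - 15 = - \frac{\sqrt{2}}{7} - 15 = -15 - \frac{\sqrt{2}}{7} \approx -15.202$)
$\left(u{\left(4 \right)} - 12\right) s = \left(2 - 12\right) \left(-15 - \frac{\sqrt{2}}{7}\right) = - 10 \left(-15 - \frac{\sqrt{2}}{7}\right) = 150 + \frac{10 \sqrt{2}}{7}$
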